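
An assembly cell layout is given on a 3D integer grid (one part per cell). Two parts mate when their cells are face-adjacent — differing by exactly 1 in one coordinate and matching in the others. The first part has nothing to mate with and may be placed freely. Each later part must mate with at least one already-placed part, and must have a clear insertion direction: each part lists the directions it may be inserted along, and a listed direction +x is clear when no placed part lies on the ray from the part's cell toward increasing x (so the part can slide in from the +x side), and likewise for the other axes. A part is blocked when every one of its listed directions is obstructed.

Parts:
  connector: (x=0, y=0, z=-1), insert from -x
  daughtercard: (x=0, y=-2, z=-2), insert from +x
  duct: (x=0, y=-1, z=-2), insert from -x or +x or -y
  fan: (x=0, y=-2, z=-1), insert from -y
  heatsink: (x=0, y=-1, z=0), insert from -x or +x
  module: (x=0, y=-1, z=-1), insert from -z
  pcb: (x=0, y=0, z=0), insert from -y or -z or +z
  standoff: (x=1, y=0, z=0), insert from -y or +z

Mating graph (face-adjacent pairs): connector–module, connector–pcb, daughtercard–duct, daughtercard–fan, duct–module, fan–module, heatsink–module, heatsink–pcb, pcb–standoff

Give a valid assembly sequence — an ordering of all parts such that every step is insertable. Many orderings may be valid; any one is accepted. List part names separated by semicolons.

connector; pcb; module; duct; daughtercard; fan; standoff; heatsink

1. connector@(0, 0, -1) [-x clear] — {connector}
2. pcb@(0, 0, 0) [-y clear] — {connector, pcb}
3. module@(0, -1, -1) [-z clear] — {connector, module, pcb}
4. duct@(0, -1, -2) [-x clear] — {connector, duct, module, pcb}
5. daughtercard@(0, -2, -2) [+x clear] — {connector, daughtercard, duct, module, pcb}
6. fan@(0, -2, -1) [-y clear] — {connector, daughtercard, duct, fan, module, pcb}
7. standoff@(1, 0, 0) [-y clear] — {connector, daughtercard, duct, fan, module, pcb, standoff}
8. heatsink@(0, -1, 0) [-x clear] — {connector, daughtercard, duct, fan, heatsink, module, pcb, standoff}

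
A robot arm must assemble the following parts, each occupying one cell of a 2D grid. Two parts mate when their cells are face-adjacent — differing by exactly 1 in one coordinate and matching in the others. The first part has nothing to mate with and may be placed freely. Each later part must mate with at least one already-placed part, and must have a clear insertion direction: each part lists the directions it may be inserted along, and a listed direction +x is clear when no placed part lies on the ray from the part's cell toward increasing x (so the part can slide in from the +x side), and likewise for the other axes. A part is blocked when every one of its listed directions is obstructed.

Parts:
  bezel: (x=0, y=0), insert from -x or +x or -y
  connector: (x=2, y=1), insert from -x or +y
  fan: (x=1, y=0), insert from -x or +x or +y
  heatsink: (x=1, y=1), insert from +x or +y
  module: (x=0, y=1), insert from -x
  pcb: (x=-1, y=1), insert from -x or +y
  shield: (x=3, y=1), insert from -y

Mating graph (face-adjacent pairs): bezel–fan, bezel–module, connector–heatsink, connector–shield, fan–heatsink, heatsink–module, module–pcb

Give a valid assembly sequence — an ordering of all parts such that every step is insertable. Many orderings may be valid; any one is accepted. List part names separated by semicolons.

module; pcb; bezel; heatsink; connector; shield; fan

1. module@(0, 1) [-x clear] — {module}
2. pcb@(-1, 1) [-x clear] — {module, pcb}
3. bezel@(0, 0) [-x clear] — {bezel, module, pcb}
4. heatsink@(1, 1) [+x clear] — {bezel, heatsink, module, pcb}
5. connector@(2, 1) [+y clear] — {bezel, connector, heatsink, module, pcb}
6. shield@(3, 1) [-y clear] — {bezel, connector, heatsink, module, pcb, shield}
7. fan@(1, 0) [+x clear] — {bezel, connector, fan, heatsink, module, pcb, shield}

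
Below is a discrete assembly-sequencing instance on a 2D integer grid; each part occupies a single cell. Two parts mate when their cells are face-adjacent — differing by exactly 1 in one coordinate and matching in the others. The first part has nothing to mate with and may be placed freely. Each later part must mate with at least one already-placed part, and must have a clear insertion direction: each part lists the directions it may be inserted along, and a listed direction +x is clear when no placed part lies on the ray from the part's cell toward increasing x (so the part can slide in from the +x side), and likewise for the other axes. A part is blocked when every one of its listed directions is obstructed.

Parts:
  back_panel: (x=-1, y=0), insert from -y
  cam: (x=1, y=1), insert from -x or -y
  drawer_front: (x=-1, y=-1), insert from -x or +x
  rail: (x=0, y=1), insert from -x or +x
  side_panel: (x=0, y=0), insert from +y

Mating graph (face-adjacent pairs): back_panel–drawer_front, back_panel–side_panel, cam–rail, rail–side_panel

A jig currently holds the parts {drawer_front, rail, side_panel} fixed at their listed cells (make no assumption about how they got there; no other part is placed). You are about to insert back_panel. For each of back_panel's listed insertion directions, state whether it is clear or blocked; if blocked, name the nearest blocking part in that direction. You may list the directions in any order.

-y: nearest on ray is drawer_front@(-1, -1) ⇒ blocked

-y: blocked by drawer_front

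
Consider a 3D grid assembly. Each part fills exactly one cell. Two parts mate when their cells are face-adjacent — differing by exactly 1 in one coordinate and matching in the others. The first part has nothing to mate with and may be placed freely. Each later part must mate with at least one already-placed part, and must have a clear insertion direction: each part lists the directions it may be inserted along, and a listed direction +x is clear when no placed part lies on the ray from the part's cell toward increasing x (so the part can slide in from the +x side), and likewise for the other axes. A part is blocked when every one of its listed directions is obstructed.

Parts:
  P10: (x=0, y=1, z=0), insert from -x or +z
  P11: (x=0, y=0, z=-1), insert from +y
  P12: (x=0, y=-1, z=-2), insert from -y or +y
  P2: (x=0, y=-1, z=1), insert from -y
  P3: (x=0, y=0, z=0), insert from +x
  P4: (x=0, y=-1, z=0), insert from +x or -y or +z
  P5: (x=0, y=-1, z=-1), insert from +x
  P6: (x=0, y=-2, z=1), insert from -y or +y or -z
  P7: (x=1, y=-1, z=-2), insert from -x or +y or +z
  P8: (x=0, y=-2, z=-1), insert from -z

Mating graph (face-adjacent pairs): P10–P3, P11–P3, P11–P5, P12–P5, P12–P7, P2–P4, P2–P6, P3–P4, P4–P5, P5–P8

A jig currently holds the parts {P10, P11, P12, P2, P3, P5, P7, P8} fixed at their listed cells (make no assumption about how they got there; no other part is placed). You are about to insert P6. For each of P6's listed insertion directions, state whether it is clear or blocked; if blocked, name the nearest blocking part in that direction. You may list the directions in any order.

+y: blocked by P2; -y: clear; -z: blocked by P8

-y: ray from P6(0, -2, 1) has no placed part ⇒ clear
+y: nearest on ray is P2@(0, -1, 1) ⇒ blocked
-z: nearest on ray is P8@(0, -2, -1) ⇒ blocked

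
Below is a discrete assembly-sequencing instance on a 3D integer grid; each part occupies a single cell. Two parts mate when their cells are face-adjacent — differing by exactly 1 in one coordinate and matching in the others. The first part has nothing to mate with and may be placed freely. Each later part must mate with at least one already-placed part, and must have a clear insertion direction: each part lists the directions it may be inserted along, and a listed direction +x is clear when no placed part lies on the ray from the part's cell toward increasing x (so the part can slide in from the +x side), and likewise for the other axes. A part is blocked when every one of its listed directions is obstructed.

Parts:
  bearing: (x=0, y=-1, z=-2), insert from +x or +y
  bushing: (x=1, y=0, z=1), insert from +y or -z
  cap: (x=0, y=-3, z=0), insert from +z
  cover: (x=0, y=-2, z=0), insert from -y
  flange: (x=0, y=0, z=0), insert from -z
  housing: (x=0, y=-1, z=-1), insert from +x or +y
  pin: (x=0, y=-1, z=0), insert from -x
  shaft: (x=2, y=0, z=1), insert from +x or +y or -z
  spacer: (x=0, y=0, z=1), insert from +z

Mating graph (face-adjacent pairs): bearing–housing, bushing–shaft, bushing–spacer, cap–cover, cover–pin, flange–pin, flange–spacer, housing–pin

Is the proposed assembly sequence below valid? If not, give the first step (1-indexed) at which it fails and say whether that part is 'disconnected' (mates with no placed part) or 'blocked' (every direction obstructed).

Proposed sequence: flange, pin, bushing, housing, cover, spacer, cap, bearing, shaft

1. flange@(0, 0, 0) [-z clear] — {flange}
2. pin@(0, -1, 0) [-x clear] — {flange, pin}
3. bushing@(1, 0, 1) — no placed neighbour ⇒ disconnected

Invalid at step 3 (disconnected)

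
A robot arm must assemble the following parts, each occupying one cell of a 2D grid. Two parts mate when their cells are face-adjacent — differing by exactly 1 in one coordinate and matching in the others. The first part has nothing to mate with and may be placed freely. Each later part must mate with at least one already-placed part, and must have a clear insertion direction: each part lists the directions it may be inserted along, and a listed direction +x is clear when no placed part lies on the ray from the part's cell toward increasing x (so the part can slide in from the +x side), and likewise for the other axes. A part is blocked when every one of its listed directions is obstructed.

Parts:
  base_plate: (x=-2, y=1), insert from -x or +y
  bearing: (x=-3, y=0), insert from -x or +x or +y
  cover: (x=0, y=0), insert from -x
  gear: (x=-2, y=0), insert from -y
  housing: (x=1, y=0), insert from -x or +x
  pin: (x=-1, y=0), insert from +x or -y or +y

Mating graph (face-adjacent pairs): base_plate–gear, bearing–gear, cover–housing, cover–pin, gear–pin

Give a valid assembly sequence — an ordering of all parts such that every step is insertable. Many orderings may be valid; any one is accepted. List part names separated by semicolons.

1. cover@(0, 0) [-x clear] — {cover}
2. pin@(-1, 0) [-y clear] — {cover, pin}
3. gear@(-2, 0) [-y clear] — {cover, gear, pin}
4. base_plate@(-2, 1) [-x clear] — {base_plate, cover, gear, pin}
5. housing@(1, 0) [+x clear] — {base_plate, cover, gear, housing, pin}
6. bearing@(-3, 0) [-x clear] — {base_plate, bearing, cover, gear, housing, pin}

cover; pin; gear; base_plate; housing; bearing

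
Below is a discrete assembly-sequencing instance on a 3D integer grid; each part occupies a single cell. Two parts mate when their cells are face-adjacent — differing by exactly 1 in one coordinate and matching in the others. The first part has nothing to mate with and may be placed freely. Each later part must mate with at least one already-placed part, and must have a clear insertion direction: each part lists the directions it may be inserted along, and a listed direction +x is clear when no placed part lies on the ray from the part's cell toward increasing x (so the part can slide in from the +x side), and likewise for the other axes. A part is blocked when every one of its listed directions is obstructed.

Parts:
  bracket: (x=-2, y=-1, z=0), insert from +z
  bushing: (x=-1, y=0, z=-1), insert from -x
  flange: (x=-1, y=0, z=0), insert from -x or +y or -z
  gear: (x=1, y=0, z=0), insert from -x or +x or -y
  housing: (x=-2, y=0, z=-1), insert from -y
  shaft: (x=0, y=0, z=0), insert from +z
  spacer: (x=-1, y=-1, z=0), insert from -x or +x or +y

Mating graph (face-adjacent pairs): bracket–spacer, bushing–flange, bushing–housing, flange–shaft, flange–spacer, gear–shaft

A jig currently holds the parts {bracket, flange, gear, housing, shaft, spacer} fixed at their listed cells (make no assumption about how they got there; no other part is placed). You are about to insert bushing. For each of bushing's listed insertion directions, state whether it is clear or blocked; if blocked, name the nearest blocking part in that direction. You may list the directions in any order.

-x: blocked by housing

-x: nearest on ray is housing@(-2, 0, -1) ⇒ blocked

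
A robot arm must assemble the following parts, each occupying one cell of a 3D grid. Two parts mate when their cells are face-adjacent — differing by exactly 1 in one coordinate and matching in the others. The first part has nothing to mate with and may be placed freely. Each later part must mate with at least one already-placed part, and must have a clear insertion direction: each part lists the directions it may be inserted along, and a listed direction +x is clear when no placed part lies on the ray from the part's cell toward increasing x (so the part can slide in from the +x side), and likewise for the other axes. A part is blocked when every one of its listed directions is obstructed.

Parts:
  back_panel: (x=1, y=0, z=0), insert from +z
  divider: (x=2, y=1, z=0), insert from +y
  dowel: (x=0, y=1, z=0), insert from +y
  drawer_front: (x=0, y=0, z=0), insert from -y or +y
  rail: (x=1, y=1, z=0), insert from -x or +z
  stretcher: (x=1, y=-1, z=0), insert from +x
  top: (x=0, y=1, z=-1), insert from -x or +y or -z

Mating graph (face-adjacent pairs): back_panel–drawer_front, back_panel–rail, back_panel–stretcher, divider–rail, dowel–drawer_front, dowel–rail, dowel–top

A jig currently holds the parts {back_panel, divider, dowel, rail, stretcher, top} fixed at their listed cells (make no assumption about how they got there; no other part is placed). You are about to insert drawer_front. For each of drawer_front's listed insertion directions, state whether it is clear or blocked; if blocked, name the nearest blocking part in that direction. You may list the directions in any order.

-y: ray from drawer_front(0, 0, 0) has no placed part ⇒ clear
+y: nearest on ray is dowel@(0, 1, 0) ⇒ blocked

+y: blocked by dowel; -y: clear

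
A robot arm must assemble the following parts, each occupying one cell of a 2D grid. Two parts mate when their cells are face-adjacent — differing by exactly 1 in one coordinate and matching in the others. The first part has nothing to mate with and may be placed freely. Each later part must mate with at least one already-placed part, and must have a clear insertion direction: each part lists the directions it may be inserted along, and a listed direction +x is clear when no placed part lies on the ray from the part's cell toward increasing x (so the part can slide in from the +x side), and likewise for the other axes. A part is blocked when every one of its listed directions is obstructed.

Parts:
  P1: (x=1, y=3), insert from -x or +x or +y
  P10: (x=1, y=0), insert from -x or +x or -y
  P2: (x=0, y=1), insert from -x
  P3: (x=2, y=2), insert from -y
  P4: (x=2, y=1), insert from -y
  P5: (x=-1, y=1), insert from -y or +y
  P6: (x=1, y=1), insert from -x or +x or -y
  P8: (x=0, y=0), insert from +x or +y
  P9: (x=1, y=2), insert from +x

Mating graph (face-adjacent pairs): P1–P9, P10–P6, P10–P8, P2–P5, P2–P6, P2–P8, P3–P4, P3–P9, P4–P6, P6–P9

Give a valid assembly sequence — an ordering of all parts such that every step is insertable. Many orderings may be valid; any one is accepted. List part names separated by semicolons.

1. P2@(0, 1) [-x clear] — {P2}
2. P5@(-1, 1) [-y clear] — {P2, P5}
3. P6@(1, 1) [+x clear] — {P2, P5, P6}
4. P9@(1, 2) [+x clear] — {P2, P5, P6, P9}
5. P3@(2, 2) [-y clear] — {P2, P3, P5, P6, P9}
6. P4@(2, 1) [-y clear] — {P2, P3, P4, P5, P6, P9}
7. P1@(1, 3) [-x clear] — {P1, P2, P3, P4, P5, P6, P9}
8. P8@(0, 0) [+x clear] — {P1, P2, P3, P4, P5, P6, P8, P9}
9. P10@(1, 0) [+x clear] — {P1, P10, P2, P3, P4, P5, P6, P8, P9}

P2; P5; P6; P9; P3; P4; P1; P8; P10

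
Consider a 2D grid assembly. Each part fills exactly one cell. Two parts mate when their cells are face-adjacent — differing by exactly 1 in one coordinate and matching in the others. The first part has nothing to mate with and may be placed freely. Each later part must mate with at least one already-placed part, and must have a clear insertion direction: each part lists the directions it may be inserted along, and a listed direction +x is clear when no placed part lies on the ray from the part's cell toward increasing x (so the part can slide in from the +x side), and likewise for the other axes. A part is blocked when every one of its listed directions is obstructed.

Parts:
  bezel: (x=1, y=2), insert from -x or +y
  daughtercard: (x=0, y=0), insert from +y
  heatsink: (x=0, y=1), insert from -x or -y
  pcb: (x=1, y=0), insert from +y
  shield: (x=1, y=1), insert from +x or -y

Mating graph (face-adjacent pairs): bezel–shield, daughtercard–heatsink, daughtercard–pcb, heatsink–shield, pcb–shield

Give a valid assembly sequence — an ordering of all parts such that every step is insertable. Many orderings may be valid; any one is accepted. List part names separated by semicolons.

daughtercard; pcb; shield; heatsink; bezel

1. daughtercard@(0, 0) [+y clear] — {daughtercard}
2. pcb@(1, 0) [+y clear] — {daughtercard, pcb}
3. shield@(1, 1) [+x clear] — {daughtercard, pcb, shield}
4. heatsink@(0, 1) [-x clear] — {daughtercard, heatsink, pcb, shield}
5. bezel@(1, 2) [-x clear] — {bezel, daughtercard, heatsink, pcb, shield}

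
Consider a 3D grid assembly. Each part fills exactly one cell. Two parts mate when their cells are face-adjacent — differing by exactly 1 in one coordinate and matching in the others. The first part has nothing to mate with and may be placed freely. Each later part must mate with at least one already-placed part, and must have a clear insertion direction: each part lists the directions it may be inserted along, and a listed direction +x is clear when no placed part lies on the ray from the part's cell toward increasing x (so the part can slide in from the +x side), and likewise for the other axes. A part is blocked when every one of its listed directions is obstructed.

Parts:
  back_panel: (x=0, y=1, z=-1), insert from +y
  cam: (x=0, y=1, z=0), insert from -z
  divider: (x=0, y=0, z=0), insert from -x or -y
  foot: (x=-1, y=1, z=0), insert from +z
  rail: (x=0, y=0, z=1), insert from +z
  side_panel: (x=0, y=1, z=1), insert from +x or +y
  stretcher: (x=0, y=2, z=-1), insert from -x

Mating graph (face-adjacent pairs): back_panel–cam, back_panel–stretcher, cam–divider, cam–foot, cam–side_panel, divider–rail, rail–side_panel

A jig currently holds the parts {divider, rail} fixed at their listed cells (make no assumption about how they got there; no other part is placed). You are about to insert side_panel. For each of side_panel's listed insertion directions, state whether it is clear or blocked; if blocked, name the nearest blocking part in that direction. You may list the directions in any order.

+x: ray from side_panel(0, 1, 1) has no placed part ⇒ clear
+y: ray from side_panel(0, 1, 1) has no placed part ⇒ clear

+x: clear; +y: clear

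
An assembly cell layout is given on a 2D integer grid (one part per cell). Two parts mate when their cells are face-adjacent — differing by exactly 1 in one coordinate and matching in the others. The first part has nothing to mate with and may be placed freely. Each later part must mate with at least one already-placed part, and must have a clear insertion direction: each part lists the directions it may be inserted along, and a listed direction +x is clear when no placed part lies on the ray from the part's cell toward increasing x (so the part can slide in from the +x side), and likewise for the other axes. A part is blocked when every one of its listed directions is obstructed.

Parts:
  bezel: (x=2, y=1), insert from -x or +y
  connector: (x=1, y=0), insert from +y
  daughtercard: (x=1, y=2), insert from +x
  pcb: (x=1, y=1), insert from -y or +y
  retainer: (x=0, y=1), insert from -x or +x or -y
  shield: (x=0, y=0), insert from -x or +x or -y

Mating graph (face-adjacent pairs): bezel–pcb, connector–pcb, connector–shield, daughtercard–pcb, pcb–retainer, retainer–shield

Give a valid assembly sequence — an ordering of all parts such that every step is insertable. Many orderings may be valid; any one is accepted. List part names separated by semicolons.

1. shield@(0, 0) [-x clear] — {shield}
2. retainer@(0, 1) [-x clear] — {retainer, shield}
3. connector@(1, 0) [+y clear] — {connector, retainer, shield}
4. pcb@(1, 1) [+y clear] — {connector, pcb, retainer, shield}
5. bezel@(2, 1) [+y clear] — {bezel, connector, pcb, retainer, shield}
6. daughtercard@(1, 2) [+x clear] — {bezel, connector, daughtercard, pcb, retainer, shield}

shield; retainer; connector; pcb; bezel; daughtercard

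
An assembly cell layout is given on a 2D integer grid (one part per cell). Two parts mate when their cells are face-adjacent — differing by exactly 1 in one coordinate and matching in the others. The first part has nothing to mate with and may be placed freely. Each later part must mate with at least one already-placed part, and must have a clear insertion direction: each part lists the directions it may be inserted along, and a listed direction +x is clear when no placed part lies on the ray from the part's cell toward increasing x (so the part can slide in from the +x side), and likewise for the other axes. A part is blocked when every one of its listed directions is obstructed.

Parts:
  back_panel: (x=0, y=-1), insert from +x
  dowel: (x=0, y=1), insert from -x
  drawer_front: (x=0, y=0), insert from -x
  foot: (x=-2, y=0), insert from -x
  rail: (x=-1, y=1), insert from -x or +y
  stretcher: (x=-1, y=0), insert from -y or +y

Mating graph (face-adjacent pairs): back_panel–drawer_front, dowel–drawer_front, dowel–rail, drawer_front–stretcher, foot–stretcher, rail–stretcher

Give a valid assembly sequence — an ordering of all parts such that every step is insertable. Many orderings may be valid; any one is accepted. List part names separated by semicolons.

1. dowel@(0, 1) [-x clear] — {dowel}
2. drawer_front@(0, 0) [-x clear] — {dowel, drawer_front}
3. stretcher@(-1, 0) [-y clear] — {dowel, drawer_front, stretcher}
4. rail@(-1, 1) [-x clear] — {dowel, drawer_front, rail, stretcher}
5. back_panel@(0, -1) [+x clear] — {back_panel, dowel, drawer_front, rail, stretcher}
6. foot@(-2, 0) [-x clear] — {back_panel, dowel, drawer_front, foot, rail, stretcher}

dowel; drawer_front; stretcher; rail; back_panel; foot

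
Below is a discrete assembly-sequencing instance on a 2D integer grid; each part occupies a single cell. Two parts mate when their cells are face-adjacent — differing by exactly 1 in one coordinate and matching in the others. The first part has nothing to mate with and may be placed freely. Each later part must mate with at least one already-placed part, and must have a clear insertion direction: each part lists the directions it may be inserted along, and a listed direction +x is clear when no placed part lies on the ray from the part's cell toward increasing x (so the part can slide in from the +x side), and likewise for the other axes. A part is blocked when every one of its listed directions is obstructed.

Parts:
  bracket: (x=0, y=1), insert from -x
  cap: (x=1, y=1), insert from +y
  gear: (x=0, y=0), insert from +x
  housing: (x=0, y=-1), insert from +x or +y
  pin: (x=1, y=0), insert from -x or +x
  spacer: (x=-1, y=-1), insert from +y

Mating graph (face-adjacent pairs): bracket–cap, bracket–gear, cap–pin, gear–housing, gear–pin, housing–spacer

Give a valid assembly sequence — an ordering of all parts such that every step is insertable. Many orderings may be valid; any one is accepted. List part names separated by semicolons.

1. housing@(0, -1) [+x clear] — {housing}
2. spacer@(-1, -1) [+y clear] — {housing, spacer}
3. gear@(0, 0) [+x clear] — {gear, housing, spacer}
4. pin@(1, 0) [+x clear] — {gear, housing, pin, spacer}
5. cap@(1, 1) [+y clear] — {cap, gear, housing, pin, spacer}
6. bracket@(0, 1) [-x clear] — {bracket, cap, gear, housing, pin, spacer}

housing; spacer; gear; pin; cap; bracket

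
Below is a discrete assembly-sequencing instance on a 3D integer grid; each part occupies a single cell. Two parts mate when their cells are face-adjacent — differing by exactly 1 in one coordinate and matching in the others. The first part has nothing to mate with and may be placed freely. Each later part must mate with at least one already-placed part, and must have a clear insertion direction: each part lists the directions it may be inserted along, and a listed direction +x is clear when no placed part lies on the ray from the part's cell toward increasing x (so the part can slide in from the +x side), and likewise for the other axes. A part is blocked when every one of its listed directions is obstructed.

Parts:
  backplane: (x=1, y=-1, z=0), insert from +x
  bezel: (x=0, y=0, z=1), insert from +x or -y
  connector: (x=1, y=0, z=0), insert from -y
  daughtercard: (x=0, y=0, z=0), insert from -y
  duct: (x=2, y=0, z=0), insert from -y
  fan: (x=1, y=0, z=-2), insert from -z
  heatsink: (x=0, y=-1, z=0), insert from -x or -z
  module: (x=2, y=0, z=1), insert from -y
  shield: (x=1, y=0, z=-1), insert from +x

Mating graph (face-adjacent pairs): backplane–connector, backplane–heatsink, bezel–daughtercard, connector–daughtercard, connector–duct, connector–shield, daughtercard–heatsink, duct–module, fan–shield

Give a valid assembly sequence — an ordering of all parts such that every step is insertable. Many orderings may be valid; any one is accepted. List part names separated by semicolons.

shield; fan; connector; duct; daughtercard; heatsink; bezel; backplane; module

1. shield@(1, 0, -1) [+x clear] — {shield}
2. fan@(1, 0, -2) [-z clear] — {fan, shield}
3. connector@(1, 0, 0) [-y clear] — {connector, fan, shield}
4. duct@(2, 0, 0) [-y clear] — {connector, duct, fan, shield}
5. daughtercard@(0, 0, 0) [-y clear] — {connector, daughtercard, duct, fan, shield}
6. heatsink@(0, -1, 0) [-x clear] — {connector, daughtercard, duct, fan, heatsink, shield}
7. bezel@(0, 0, 1) [+x clear] — {bezel, connector, daughtercard, duct, fan, heatsink, shield}
8. backplane@(1, -1, 0) [+x clear] — {backplane, bezel, connector, daughtercard, duct, fan, heatsink, shield}
9. module@(2, 0, 1) [-y clear] — {backplane, bezel, connector, daughtercard, duct, fan, heatsink, module, shield}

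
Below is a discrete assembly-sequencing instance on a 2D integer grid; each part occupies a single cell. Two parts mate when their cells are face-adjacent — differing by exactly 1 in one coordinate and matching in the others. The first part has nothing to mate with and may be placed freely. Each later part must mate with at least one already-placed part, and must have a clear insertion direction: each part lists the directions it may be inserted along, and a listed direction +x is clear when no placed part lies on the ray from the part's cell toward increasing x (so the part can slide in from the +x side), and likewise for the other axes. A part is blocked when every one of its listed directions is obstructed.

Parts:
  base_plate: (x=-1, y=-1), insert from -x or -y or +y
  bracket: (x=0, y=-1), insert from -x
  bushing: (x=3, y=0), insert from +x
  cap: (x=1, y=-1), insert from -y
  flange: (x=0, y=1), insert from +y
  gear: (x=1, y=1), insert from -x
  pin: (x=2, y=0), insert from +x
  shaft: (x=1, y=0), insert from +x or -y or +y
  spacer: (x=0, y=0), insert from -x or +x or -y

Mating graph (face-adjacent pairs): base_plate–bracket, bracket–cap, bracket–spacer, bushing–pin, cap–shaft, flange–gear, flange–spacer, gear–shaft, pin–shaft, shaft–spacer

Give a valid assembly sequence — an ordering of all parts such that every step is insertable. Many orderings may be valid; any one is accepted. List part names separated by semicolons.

bracket; spacer; shaft; pin; bushing; gear; flange; base_plate; cap

1. bracket@(0, -1) [-x clear] — {bracket}
2. spacer@(0, 0) [-x clear] — {bracket, spacer}
3. shaft@(1, 0) [+x clear] — {bracket, shaft, spacer}
4. pin@(2, 0) [+x clear] — {bracket, pin, shaft, spacer}
5. bushing@(3, 0) [+x clear] — {bracket, bushing, pin, shaft, spacer}
6. gear@(1, 1) [-x clear] — {bracket, bushing, gear, pin, shaft, spacer}
7. flange@(0, 1) [+y clear] — {bracket, bushing, flange, gear, pin, shaft, spacer}
8. base_plate@(-1, -1) [-x clear] — {base_plate, bracket, bushing, flange, gear, pin, shaft, spacer}
9. cap@(1, -1) [-y clear] — {base_plate, bracket, bushing, cap, flange, gear, pin, shaft, spacer}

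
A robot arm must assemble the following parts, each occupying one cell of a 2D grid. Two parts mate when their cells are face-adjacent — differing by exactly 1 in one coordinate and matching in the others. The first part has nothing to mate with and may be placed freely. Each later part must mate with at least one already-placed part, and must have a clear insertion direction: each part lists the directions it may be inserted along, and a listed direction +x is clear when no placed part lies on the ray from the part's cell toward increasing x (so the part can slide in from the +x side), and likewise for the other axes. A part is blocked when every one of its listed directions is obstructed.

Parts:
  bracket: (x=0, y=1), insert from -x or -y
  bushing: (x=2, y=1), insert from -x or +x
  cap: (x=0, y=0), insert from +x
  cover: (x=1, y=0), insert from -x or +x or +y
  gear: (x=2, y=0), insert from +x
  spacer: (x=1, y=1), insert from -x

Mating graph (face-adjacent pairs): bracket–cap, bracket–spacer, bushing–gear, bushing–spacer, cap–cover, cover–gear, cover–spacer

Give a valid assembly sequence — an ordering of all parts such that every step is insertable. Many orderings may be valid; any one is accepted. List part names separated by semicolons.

spacer; bracket; cap; bushing; cover; gear

1. spacer@(1, 1) [-x clear] — {spacer}
2. bracket@(0, 1) [-x clear] — {bracket, spacer}
3. cap@(0, 0) [+x clear] — {bracket, cap, spacer}
4. bushing@(2, 1) [+x clear] — {bracket, bushing, cap, spacer}
5. cover@(1, 0) [+x clear] — {bracket, bushing, cap, cover, spacer}
6. gear@(2, 0) [+x clear] — {bracket, bushing, cap, cover, gear, spacer}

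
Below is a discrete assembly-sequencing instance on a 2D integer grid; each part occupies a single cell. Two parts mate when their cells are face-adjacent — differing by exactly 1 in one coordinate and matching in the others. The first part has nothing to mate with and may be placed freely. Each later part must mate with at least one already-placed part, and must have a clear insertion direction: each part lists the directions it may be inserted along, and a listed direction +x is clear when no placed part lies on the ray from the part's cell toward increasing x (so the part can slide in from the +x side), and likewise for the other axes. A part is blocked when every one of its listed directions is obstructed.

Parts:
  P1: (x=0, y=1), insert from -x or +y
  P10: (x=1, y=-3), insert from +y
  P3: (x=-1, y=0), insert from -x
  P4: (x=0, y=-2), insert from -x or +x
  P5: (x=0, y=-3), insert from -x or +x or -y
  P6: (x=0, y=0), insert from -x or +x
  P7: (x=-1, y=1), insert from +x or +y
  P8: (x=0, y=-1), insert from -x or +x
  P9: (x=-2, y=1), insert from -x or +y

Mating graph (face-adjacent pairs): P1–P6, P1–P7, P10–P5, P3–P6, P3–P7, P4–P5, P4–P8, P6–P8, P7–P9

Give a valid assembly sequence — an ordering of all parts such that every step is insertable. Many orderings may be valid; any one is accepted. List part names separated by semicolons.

P3; P6; P8; P1; P7; P9; P4; P5; P10

1. P3@(-1, 0) [-x clear] — {P3}
2. P6@(0, 0) [+x clear] — {P3, P6}
3. P8@(0, -1) [-x clear] — {P3, P6, P8}
4. P1@(0, 1) [-x clear] — {P1, P3, P6, P8}
5. P7@(-1, 1) [+y clear] — {P1, P3, P6, P7, P8}
6. P9@(-2, 1) [-x clear] — {P1, P3, P6, P7, P8, P9}
7. P4@(0, -2) [-x clear] — {P1, P3, P4, P6, P7, P8, P9}
8. P5@(0, -3) [-x clear] — {P1, P3, P4, P5, P6, P7, P8, P9}
9. P10@(1, -3) [+y clear] — {P1, P10, P3, P4, P5, P6, P7, P8, P9}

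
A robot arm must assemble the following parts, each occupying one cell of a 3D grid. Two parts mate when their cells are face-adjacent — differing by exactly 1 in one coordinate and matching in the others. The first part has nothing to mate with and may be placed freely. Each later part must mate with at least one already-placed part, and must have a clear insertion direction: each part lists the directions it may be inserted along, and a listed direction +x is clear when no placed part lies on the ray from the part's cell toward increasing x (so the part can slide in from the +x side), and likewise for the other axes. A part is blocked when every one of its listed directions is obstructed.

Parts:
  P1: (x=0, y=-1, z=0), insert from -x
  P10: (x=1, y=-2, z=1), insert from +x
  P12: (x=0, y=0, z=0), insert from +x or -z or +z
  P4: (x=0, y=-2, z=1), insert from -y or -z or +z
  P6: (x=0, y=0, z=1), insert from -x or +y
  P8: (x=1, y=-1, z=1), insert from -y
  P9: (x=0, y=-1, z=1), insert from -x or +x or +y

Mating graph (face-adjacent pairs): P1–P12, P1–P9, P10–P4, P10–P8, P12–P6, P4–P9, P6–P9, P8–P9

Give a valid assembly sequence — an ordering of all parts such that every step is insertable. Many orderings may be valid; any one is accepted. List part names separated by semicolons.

P1; P12; P9; P4; P8; P10; P6

1. P1@(0, -1, 0) [-x clear] — {P1}
2. P12@(0, 0, 0) [+x clear] — {P1, P12}
3. P9@(0, -1, 1) [-x clear] — {P1, P12, P9}
4. P4@(0, -2, 1) [-y clear] — {P1, P12, P4, P9}
5. P8@(1, -1, 1) [-y clear] — {P1, P12, P4, P8, P9}
6. P10@(1, -2, 1) [+x clear] — {P1, P10, P12, P4, P8, P9}
7. P6@(0, 0, 1) [-x clear] — {P1, P10, P12, P4, P6, P8, P9}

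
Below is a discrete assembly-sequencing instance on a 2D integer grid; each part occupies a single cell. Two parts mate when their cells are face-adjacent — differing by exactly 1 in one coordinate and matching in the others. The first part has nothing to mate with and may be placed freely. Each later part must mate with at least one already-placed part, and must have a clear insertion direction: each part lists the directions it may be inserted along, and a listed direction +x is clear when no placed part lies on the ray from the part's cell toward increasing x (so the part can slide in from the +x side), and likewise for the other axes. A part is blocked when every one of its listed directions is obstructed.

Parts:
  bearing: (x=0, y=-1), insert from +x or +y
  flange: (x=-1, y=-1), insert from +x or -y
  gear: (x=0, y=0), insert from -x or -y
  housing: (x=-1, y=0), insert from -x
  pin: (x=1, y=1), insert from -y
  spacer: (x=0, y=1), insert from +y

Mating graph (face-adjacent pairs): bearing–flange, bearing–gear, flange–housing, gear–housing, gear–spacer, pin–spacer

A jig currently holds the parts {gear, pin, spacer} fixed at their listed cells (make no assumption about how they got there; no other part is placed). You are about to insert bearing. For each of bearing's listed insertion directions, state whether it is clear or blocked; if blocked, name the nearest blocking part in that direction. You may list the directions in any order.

+x: ray from bearing(0, -1) has no placed part ⇒ clear
+y: nearest on ray is gear@(0, 0) ⇒ blocked

+x: clear; +y: blocked by gear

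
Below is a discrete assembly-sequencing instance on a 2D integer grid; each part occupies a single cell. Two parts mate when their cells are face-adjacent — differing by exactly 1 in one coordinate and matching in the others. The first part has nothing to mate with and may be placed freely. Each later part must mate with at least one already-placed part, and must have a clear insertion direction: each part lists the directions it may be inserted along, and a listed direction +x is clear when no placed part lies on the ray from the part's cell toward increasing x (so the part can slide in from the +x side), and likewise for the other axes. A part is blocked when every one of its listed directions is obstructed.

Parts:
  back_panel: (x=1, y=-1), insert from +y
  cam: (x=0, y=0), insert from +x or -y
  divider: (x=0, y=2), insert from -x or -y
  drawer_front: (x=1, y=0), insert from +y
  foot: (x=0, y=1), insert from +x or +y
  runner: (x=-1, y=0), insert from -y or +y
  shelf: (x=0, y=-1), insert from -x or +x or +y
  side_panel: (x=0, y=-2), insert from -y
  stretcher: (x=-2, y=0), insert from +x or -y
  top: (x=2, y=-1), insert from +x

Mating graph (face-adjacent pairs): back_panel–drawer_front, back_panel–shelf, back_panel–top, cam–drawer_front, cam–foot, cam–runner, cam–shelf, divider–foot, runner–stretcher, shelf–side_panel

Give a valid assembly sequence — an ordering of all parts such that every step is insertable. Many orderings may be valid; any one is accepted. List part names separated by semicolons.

top; back_panel; drawer_front; cam; runner; stretcher; shelf; side_panel; foot; divider

1. top@(2, -1) [+x clear] — {top}
2. back_panel@(1, -1) [+y clear] — {back_panel, top}
3. drawer_front@(1, 0) [+y clear] — {back_panel, drawer_front, top}
4. cam@(0, 0) [-y clear] — {back_panel, cam, drawer_front, top}
5. runner@(-1, 0) [-y clear] — {back_panel, cam, drawer_front, runner, top}
6. stretcher@(-2, 0) [-y clear] — {back_panel, cam, drawer_front, runner, stretcher, top}
7. shelf@(0, -1) [-x clear] — {back_panel, cam, drawer_front, runner, shelf, stretcher, top}
8. side_panel@(0, -2) [-y clear] — {back_panel, cam, drawer_front, runner, shelf, side_panel, stretcher, top}
9. foot@(0, 1) [+x clear] — {back_panel, cam, drawer_front, foot, runner, shelf, side_panel, stretcher, top}
10. divider@(0, 2) [-x clear] — {back_panel, cam, divider, drawer_front, foot, runner, shelf, side_panel, stretcher, top}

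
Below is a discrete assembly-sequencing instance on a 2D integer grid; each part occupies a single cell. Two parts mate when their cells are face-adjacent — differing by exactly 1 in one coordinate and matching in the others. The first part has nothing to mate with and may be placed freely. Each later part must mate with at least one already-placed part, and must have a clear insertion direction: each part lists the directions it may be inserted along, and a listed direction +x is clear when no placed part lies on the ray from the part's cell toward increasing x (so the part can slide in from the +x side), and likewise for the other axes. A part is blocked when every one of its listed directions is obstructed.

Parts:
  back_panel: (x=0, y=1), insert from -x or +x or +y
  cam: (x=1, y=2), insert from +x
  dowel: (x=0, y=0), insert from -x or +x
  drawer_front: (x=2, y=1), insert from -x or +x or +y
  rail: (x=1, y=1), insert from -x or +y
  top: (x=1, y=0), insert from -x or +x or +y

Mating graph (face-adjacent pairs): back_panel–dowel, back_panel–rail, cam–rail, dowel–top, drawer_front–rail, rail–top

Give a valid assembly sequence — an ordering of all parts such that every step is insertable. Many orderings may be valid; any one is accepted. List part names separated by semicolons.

1. back_panel@(0, 1) [-x clear] — {back_panel}
2. rail@(1, 1) [+y clear] — {back_panel, rail}
3. drawer_front@(2, 1) [+x clear] — {back_panel, drawer_front, rail}
4. top@(1, 0) [-x clear] — {back_panel, drawer_front, rail, top}
5. cam@(1, 2) [+x clear] — {back_panel, cam, drawer_front, rail, top}
6. dowel@(0, 0) [-x clear] — {back_panel, cam, dowel, drawer_front, rail, top}

back_panel; rail; drawer_front; top; cam; dowel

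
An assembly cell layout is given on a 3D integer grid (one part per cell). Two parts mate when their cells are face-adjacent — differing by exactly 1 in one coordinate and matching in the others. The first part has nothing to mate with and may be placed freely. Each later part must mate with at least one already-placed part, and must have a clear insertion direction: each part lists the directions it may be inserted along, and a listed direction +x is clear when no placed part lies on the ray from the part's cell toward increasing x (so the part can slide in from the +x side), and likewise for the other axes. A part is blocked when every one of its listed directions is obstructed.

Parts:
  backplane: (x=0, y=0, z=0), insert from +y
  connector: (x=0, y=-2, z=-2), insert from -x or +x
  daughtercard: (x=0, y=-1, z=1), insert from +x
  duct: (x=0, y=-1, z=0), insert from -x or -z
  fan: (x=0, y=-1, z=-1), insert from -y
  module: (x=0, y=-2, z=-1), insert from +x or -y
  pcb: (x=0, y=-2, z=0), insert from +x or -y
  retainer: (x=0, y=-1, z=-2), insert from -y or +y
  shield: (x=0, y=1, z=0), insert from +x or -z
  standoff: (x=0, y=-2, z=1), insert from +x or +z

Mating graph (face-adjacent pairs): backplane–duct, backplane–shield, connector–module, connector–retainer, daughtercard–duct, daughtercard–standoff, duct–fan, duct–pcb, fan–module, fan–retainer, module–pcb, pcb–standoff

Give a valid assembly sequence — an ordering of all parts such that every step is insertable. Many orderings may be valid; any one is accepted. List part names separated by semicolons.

1. pcb@(0, -2, 0) [+x clear] — {pcb}
2. standoff@(0, -2, 1) [+x clear] — {pcb, standoff}
3. daughtercard@(0, -1, 1) [+x clear] — {daughtercard, pcb, standoff}
4. duct@(0, -1, 0) [-x clear] — {daughtercard, duct, pcb, standoff}
5. backplane@(0, 0, 0) [+y clear] — {backplane, daughtercard, duct, pcb, standoff}
6. shield@(0, 1, 0) [+x clear] — {backplane, daughtercard, duct, pcb, shield, standoff}
7. fan@(0, -1, -1) [-y clear] — {backplane, daughtercard, duct, fan, pcb, shield, standoff}
8. retainer@(0, -1, -2) [-y clear] — {backplane, daughtercard, duct, fan, pcb, retainer, shield, standoff}
9. connector@(0, -2, -2) [-x clear] — {backplane, connector, daughtercard, duct, fan, pcb, retainer, shield, standoff}
10. module@(0, -2, -1) [+x clear] — {backplane, connector, daughtercard, duct, fan, module, pcb, retainer, shield, standoff}

pcb; standoff; daughtercard; duct; backplane; shield; fan; retainer; connector; module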